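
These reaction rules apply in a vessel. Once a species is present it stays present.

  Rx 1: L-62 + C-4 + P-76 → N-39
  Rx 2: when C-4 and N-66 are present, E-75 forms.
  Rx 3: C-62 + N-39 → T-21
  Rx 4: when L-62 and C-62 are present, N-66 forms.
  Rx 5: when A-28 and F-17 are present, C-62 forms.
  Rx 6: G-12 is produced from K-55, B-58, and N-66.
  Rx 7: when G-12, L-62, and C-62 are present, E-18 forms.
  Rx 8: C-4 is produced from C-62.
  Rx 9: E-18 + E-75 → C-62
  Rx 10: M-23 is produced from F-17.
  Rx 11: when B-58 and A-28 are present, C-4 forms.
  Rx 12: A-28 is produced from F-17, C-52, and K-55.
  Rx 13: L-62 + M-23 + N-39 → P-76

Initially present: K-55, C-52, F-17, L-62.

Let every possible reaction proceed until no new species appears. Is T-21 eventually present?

No

T-21 would need C-62 and N-39 (Rx 3), but N-39 never forms.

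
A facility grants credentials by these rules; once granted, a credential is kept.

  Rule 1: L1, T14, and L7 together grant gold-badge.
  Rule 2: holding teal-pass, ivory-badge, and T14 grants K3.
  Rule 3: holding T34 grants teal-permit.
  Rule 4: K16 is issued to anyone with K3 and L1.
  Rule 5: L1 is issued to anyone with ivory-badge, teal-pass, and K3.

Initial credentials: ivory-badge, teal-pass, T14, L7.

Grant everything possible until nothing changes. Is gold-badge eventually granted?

Yes

Holding teal-pass, ivory-badge, and T14 grants K3 (Rule 2).
Holding ivory-badge, teal-pass, and K3 grants L1 (Rule 5).
Holding L1, T14, and L7 grants gold-badge (Rule 1).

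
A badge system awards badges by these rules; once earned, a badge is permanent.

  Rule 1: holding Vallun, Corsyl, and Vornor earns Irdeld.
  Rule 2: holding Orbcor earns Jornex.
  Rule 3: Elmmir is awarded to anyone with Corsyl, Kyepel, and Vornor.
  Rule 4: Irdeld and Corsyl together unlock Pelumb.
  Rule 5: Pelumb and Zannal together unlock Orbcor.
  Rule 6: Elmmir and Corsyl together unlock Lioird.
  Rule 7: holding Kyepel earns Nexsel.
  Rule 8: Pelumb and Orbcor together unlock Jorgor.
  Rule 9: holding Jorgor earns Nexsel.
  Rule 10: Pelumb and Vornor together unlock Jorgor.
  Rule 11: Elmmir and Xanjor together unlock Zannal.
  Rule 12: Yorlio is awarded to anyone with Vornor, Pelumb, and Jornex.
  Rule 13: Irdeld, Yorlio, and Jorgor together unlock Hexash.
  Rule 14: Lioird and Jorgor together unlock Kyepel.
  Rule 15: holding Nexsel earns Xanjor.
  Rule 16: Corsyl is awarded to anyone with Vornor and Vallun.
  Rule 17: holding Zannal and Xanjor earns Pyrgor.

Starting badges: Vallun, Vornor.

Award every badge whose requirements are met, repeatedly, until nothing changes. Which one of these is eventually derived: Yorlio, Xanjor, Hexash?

With Vornor and Vallun, Corsyl is earned (Rule 16).
With Vallun, Corsyl, and Vornor, Irdeld is earned (Rule 1).
With Irdeld and Corsyl, Pelumb is earned (Rule 4).
With Pelumb and Vornor, Jorgor is earned (Rule 10).
With Jorgor, Nexsel is earned (Rule 9).
With Nexsel, Xanjor is earned (Rule 15).
Yorlio would need Vornor, Pelumb, and Jornex (Rule 12), but Jornex is never earned. Hexash would need Irdeld, Yorlio, and Jorgor (Rule 13), but Yorlio is never earned.

Xanjor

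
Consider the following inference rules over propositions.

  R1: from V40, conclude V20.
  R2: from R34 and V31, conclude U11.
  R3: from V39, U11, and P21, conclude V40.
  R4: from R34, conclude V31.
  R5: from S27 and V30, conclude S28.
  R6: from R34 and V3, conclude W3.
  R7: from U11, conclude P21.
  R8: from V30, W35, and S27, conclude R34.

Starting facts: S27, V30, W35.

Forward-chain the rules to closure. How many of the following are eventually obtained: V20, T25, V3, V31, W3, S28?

V30, W35, and S27 hold, so R34 follows (R8).
From S27 and V30, R5 gives S28.
R34 holds, so V31 follows (R4).
V20 would need V40 (R1), but V40 is never established.
No rule produces T25, and it is not given.
No rule produces V3, and it is not given.
V31: reached.
W3 would need R34 and V3 (R6), but V3 is never established.
S28: reached.
Reached: V31 and S28 — 2 of the 6.

2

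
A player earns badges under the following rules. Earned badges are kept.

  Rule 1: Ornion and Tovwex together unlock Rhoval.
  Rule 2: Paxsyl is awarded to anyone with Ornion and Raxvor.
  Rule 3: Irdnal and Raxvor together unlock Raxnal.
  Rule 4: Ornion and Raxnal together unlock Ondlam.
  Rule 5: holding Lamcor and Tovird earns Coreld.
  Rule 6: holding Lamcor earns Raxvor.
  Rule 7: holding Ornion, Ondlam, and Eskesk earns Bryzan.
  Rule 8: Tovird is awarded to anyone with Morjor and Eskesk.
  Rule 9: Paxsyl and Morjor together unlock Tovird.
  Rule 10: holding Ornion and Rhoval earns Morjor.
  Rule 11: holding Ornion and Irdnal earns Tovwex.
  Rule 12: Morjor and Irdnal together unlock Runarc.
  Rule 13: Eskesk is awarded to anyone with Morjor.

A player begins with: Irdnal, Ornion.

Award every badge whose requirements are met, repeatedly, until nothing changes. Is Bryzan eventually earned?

No

Bryzan would need Ornion, Ondlam, and Eskesk (Rule 7), but Ondlam is never earned.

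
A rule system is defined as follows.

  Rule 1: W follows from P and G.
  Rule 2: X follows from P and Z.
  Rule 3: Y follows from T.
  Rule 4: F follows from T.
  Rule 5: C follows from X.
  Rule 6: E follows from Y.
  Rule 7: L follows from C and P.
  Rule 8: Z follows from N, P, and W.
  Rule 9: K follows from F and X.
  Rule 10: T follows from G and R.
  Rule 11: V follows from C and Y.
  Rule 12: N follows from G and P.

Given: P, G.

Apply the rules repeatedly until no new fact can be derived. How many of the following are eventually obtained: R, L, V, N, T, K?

2

G and P hold, so N follows (Rule 12).
From P and G, Rule 1 gives W.
From N, P, and W, Rule 8 gives Z.
P and Z hold, so X follows (Rule 2).
X holds, so C follows (Rule 5).
C and P hold, so L follows (Rule 7).
No rule produces R, and it is not given.
L: reached.
V would need C and Y (Rule 11), but Y is never established.
N: reached.
T would need G and R (Rule 10), but R is never established.
K would need F and X (Rule 9), but F is never established.
Reached: L and N — 2 of the 6.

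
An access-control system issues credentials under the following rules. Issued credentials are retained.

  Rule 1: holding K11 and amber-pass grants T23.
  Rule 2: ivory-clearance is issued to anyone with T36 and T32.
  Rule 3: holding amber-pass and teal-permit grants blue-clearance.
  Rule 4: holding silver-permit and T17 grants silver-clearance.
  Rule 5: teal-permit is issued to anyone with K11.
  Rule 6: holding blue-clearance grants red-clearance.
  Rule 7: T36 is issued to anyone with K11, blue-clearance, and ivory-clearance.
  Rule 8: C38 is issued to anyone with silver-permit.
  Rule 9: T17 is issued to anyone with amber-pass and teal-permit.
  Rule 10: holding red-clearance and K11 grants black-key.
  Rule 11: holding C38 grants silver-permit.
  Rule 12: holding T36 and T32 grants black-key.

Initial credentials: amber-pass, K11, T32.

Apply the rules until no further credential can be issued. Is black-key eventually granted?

Holding K11 grants teal-permit (Rule 5).
Holding amber-pass and teal-permit grants blue-clearance (Rule 3).
Holding blue-clearance grants red-clearance (Rule 6).
Holding red-clearance and K11 grants black-key (Rule 10).

Yes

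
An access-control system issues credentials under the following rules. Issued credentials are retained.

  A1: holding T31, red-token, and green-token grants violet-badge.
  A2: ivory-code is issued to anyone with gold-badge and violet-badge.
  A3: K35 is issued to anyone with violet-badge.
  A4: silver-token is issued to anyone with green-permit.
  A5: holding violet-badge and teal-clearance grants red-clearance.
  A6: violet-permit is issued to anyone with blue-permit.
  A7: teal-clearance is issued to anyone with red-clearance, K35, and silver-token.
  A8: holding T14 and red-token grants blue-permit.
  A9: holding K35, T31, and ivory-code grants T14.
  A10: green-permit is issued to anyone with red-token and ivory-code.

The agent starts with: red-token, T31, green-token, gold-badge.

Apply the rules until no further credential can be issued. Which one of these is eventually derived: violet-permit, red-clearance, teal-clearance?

violet-permit

Holding T31, red-token, and green-token grants violet-badge (A1).
Holding gold-badge and violet-badge grants ivory-code (A2).
Holding violet-badge grants K35 (A3).
Holding K35, T31, and ivory-code grants T14 (A9).
Holding T14 and red-token grants blue-permit (A8).
Holding blue-permit grants violet-permit (A6).
red-clearance would need violet-badge and teal-clearance (A5), but teal-clearance is never granted. teal-clearance would need red-clearance, K35, and silver-token (A7), but red-clearance is never granted.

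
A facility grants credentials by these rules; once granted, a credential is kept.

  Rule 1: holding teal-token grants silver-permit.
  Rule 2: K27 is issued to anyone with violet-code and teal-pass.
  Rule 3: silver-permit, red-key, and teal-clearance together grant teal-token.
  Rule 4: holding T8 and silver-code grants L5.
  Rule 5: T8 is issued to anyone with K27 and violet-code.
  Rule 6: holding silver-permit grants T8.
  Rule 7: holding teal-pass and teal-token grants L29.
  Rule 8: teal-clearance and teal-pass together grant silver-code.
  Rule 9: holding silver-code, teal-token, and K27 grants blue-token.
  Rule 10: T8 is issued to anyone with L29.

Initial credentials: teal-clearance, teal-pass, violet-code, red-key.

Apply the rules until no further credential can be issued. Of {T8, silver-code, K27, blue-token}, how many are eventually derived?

3

Holding teal-clearance and teal-pass grants silver-code (Rule 8).
Holding violet-code and teal-pass grants K27 (Rule 2).
Holding K27 and violet-code grants T8 (Rule 5).
T8: reached.
silver-code: reached.
K27: reached.
blue-token would need silver-code, teal-token, and K27 (Rule 9), but teal-token is never granted.
Reached: T8, silver-code, and K27 — 3 of the 4.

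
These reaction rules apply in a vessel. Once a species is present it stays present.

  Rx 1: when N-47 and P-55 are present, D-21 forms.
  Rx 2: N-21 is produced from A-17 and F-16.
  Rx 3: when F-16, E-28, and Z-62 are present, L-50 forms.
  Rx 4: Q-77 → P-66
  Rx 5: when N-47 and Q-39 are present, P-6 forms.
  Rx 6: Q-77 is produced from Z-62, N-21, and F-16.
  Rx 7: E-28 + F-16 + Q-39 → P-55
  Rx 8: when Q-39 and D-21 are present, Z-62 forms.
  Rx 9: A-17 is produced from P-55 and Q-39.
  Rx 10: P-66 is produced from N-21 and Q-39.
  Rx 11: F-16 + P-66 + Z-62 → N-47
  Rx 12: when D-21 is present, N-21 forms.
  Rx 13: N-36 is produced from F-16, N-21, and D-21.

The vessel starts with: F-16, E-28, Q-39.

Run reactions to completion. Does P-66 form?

E-28, F-16, and Q-39 present → P-55 forms (Rx 7).
P-55 and Q-39 present → A-17 forms (Rx 9).
A-17 and F-16 present → N-21 forms (Rx 2).
N-21 and Q-39 present → P-66 forms (Rx 10).

Yes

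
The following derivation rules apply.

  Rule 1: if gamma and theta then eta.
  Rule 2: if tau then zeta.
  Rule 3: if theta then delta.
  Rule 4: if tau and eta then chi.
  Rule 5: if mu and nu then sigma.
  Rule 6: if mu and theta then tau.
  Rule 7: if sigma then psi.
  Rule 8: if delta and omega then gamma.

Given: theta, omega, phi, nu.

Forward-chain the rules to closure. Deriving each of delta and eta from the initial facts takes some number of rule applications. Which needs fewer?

delta: From theta, Rule 3 gives delta. [1 rule application]
eta: theta holds, so delta follows (Rule 3). delta and omega hold, so gamma follows (Rule 8). From gamma and theta, Rule 1 gives eta. [3 rule applications]
delta needs fewer.

delta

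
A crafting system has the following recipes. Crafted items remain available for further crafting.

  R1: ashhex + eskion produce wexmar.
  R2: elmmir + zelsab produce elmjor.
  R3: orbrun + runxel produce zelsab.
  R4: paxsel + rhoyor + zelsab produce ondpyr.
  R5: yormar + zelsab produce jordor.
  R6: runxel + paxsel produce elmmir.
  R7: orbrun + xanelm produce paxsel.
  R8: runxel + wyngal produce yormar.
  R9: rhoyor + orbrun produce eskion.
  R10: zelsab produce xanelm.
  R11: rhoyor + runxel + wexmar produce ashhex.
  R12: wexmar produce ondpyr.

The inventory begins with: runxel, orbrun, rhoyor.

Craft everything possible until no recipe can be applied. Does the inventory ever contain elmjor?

Using R3, orbrun and runxel make zelsab.
Using R10, zelsab makes xanelm.
orbrun + xanelm → paxsel (R7).
runxel + paxsel → elmmir (R6).
Using R2, elmmir and zelsab make elmjor.

Yes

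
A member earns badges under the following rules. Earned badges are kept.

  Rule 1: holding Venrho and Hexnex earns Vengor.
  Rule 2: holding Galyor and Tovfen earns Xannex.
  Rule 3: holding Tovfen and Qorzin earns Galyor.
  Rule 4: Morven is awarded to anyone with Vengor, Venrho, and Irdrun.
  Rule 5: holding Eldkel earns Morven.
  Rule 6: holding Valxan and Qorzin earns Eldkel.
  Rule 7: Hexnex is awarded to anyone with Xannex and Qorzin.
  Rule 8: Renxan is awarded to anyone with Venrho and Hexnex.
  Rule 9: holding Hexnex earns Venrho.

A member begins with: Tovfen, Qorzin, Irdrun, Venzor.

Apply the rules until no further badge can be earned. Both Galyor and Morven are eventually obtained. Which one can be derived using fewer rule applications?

Galyor: With Tovfen and Qorzin, Galyor is earned (Rule 3). [1 rule application]
Morven: With Tovfen and Qorzin, Galyor is earned (Rule 3). With Galyor and Tovfen, Xannex is earned (Rule 2). With Xannex and Qorzin, Hexnex is earned (Rule 7). With Hexnex, Venrho is earned (Rule 9). With Venrho and Hexnex, Vengor is earned (Rule 1). With Vengor, Venrho, and Irdrun, Morven is earned (Rule 4). [6 rule applications]
Galyor needs fewer.

Galyor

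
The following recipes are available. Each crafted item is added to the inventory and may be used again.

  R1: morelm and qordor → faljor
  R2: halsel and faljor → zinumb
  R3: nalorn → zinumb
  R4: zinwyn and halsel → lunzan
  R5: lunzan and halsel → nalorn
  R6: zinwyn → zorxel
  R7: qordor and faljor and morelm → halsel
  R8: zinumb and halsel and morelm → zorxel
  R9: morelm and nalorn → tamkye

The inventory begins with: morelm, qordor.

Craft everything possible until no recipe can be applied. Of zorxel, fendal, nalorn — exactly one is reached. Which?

zorxel

Using R1, morelm and qordor make faljor.
qordor and faljor and morelm → halsel (R7).
Using R2, halsel and faljor make zinumb.
zinumb and halsel and morelm → zorxel (R8).
nalorn would need lunzan and halsel (R5), but lunzan is never obtained. No rule produces fendal, and it is not given.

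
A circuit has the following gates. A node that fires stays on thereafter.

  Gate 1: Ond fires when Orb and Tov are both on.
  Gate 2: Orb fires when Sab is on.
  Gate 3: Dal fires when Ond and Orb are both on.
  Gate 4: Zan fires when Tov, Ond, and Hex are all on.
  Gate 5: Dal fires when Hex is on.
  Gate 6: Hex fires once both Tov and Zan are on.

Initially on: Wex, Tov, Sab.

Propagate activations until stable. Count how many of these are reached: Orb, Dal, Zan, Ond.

Gate 2: Sab on → Orb on.
Gate 1: Orb and Tov on → Ond on.
Ond and Orb are on, so Dal fires (Gate 3).
Orb: reached.
Dal: reached.
Zan would need Tov, Ond, and Hex (Gate 4), but Hex never turns on.
Ond: reached.
Reached: Orb, Dal, and Ond — 3 of the 4.

3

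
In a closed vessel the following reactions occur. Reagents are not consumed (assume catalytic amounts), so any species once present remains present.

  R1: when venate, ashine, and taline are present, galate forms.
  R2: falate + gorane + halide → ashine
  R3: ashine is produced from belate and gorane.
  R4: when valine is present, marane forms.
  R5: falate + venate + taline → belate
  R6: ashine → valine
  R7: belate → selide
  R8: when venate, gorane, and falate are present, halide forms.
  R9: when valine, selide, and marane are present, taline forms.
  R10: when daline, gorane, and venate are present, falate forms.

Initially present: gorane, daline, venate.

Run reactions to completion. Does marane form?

Yes

daline, gorane, and venate present → falate forms (R10).
venate, gorane, and falate present → halide forms (R8).
falate, gorane, and halide present → ashine forms (R2).
ashine present → valine forms (R6).
valine present → marane forms (R4).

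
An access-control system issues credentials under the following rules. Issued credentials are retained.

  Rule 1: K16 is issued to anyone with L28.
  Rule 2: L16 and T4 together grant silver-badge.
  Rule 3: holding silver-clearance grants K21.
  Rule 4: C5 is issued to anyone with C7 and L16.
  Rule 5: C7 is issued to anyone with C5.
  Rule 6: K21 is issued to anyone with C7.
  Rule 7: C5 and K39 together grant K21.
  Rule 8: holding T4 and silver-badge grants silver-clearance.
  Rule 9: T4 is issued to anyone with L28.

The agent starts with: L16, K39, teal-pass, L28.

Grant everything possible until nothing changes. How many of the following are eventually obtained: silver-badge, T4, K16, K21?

4

Holding L28 grants K16 (Rule 1).
Holding L28 grants T4 (Rule 9).
Holding L16 and T4 grants silver-badge (Rule 2).
Holding T4 and silver-badge grants silver-clearance (Rule 8).
Holding silver-clearance grants K21 (Rule 3).
silver-badge: reached.
T4: reached.
K16: reached.
K21: reached.
All 4 are reached.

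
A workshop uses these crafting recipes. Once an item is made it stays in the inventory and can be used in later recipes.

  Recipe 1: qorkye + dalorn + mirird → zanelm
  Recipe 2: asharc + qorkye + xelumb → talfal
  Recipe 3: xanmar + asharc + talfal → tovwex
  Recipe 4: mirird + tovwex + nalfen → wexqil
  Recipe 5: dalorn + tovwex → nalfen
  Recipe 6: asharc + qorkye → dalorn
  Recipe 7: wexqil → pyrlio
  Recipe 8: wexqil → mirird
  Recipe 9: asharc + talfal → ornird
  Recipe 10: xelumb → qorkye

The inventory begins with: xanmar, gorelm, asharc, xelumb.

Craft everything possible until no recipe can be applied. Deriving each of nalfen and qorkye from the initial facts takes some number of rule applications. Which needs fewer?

qorkye

qorkye: Using Recipe 10, xelumb makes qorkye. [1 rule application]
nalfen: Using Recipe 10, xelumb makes qorkye. Using Recipe 2, asharc, qorkye, and xelumb make talfal. asharc + qorkye → dalorn (Recipe 6). xanmar + asharc + talfal → tovwex (Recipe 3). Using Recipe 5, dalorn and tovwex make nalfen. [5 rule applications]
qorkye needs fewer.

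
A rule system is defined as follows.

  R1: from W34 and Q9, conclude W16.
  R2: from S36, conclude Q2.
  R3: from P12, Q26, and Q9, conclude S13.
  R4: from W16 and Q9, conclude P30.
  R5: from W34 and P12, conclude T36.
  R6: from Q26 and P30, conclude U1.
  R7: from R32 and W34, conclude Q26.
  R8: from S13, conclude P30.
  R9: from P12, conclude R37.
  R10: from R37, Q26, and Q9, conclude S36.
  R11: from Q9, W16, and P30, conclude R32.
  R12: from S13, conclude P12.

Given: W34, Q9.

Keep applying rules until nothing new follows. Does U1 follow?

Yes

W34 and Q9 hold, so W16 follows (R1).
From W16 and Q9, R4 gives P30.
From Q9, W16, and P30, R11 gives R32.
R32 and W34 hold, so Q26 follows (R7).
Q26 and P30 hold, so U1 follows (R6).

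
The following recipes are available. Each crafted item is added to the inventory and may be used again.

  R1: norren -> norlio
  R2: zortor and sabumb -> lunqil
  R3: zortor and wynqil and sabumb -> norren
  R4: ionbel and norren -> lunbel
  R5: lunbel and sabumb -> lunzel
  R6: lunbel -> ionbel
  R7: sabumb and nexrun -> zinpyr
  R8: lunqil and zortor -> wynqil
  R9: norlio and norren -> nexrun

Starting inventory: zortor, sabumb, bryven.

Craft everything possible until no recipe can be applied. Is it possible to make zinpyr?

Using R2, zortor and sabumb make lunqil.
lunqil and zortor -> wynqil (R8).
Using R3, zortor, wynqil, and sabumb make norren.
norren -> norlio (R1).
Using R9, norlio and norren make nexrun.
Using R7, sabumb and nexrun make zinpyr.

Yes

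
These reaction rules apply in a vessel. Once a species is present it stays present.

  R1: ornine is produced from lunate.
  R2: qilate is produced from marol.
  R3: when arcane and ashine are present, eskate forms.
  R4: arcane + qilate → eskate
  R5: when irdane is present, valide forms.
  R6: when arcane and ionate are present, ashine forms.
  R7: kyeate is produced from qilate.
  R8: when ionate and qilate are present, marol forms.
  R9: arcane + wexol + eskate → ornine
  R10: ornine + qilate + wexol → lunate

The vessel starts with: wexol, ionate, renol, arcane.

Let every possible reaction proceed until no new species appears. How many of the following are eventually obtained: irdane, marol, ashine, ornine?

arcane and ionate present → ashine forms (R6).
arcane and ashine present → eskate forms (R3).
arcane, wexol, and eskate present → ornine forms (R9).
No rule produces irdane, and it is not given.
marol would need ionate and qilate (R8), but qilate never forms.
ashine: reached.
ornine: reached.
Reached: ashine and ornine — 2 of the 4.

2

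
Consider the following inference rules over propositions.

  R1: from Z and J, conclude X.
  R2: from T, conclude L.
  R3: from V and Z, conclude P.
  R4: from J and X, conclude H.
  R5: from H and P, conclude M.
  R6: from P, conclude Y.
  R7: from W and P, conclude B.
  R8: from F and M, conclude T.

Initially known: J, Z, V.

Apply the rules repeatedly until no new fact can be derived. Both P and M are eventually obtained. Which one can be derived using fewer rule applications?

P: From V and Z, R3 gives P. [1 rule application]
M: From V and Z, R3 gives P. Z and J hold, so X follows (R1). From J and X, R4 gives H. H and P hold, so M follows (R5). [4 rule applications]
P needs fewer.

P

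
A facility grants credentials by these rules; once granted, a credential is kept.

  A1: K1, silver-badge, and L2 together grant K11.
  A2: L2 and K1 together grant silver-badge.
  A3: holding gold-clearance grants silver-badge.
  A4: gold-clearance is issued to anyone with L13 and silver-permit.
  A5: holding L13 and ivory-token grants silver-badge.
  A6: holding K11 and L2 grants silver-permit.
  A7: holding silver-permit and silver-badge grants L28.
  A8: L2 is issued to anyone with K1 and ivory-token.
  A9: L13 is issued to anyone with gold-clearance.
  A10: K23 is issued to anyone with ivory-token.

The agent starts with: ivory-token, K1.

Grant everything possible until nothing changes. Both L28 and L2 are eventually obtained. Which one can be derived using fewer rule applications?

L2: Holding K1 and ivory-token grants L2 (A8). [1 rule application]
L28: Holding K1 and ivory-token grants L2 (A8). Holding L2 and K1 grants silver-badge (A2). Holding K1, silver-badge, and L2 grants K11 (A1). Holding K11 and L2 grants silver-permit (A6). Holding silver-permit and silver-badge grants L28 (A7). [5 rule applications]
L2 needs fewer.

L2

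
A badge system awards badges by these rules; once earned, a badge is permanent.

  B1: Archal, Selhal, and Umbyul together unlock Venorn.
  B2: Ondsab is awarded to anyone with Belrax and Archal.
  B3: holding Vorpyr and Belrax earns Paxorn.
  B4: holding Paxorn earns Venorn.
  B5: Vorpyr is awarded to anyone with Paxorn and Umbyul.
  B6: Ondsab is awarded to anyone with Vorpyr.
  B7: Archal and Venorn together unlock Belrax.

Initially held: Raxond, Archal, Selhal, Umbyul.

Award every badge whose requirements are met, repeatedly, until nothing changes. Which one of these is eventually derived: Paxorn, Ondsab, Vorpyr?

Ondsab

With Archal, Selhal, and Umbyul, Venorn is earned (B1).
With Archal and Venorn, Belrax is earned (B7).
With Belrax and Archal, Ondsab is earned (B2).
Paxorn would need Vorpyr and Belrax (B3), but Vorpyr is never earned. Vorpyr would need Paxorn and Umbyul (B5), but Paxorn is never earned.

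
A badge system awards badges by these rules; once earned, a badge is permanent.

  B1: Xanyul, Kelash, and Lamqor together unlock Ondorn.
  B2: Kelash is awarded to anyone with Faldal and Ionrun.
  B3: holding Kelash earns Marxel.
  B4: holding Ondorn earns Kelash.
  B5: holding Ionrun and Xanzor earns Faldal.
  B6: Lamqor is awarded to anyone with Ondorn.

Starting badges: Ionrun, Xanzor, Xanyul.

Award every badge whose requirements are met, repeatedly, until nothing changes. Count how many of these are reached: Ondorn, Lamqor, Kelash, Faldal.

2

With Ionrun and Xanzor, Faldal is earned (B5).
With Faldal and Ionrun, Kelash is earned (B2).
Ondorn would need Xanyul, Kelash, and Lamqor (B1), but Lamqor is never earned.
Lamqor would need Ondorn (B6), but Ondorn is never earned.
Kelash: reached.
Faldal: reached.
Reached: Kelash and Faldal — 2 of the 4.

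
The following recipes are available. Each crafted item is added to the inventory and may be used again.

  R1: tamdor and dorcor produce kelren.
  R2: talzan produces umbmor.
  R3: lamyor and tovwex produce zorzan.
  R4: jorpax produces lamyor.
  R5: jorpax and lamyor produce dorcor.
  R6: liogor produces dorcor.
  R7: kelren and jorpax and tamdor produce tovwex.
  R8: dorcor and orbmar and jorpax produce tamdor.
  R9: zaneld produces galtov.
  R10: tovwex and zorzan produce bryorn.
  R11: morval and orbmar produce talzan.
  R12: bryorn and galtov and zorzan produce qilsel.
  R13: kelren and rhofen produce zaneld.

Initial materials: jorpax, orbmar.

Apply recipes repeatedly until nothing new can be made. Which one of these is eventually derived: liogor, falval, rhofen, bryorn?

jorpax → lamyor (R4).
Using R5, jorpax and lamyor make dorcor.
dorcor and orbmar and jorpax → tamdor (R8).
Using R1, tamdor and dorcor make kelren.
kelren and jorpax and tamdor → tovwex (R7).
lamyor and tovwex → zorzan (R3).
Using R10, tovwex and zorzan make bryorn.
No rule produces rhofen, and it is not given. No rule produces liogor, and it is not given. No rule produces falval, and it is not given.

bryorn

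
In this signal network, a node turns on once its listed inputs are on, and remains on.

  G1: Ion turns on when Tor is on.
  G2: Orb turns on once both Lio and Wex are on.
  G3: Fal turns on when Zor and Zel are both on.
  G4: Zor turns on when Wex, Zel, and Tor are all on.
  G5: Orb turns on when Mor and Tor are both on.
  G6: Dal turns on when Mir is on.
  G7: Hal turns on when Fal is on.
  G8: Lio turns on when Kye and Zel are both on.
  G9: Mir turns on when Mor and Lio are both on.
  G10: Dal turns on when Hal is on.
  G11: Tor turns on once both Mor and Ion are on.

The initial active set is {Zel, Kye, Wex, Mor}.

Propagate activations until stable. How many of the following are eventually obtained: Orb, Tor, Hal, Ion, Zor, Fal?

1

Kye and Zel are on, so Lio turns on (G8).
G2: Lio and Wex on → Orb on.
Orb: reached.
Tor would need Mor and Ion (G11), but Ion never turns on.
Hal would need Fal (G7), but Fal never turns on.
Ion would need Tor (G1), but Tor never turns on.
Zor would need Wex, Zel, and Tor (G4), but Tor never turns on.
Fal would need Zor and Zel (G3), but Zor never turns on.
Reached: Orb — 1 of the 6.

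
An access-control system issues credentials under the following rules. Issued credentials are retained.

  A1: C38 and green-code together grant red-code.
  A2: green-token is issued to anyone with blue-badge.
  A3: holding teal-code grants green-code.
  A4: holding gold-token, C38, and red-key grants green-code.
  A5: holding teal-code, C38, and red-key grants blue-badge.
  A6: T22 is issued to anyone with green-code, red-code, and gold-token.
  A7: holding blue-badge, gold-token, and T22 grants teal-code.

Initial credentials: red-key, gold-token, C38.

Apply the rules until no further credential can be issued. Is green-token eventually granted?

green-token would need blue-badge (A2), but blue-badge is never granted.

No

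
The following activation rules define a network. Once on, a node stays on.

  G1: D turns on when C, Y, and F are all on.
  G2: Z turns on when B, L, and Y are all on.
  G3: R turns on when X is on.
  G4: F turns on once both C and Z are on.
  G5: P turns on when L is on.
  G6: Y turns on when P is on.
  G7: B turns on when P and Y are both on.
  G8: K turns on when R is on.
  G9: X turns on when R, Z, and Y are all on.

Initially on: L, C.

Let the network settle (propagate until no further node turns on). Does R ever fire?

No

R would need X (G3), but X never turns on.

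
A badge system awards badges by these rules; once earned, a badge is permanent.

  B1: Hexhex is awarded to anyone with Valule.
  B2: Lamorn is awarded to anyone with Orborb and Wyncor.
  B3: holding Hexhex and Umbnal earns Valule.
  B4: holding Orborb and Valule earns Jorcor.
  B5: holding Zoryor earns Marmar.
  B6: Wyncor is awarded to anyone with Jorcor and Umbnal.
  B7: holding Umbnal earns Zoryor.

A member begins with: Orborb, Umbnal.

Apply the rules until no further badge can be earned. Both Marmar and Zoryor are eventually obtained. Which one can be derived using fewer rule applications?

Zoryor: With Umbnal, Zoryor is earned (B7). [1 rule application]
Marmar: With Umbnal, Zoryor is earned (B7). With Zoryor, Marmar is earned (B5). [2 rule applications]
Zoryor needs fewer.

Zoryor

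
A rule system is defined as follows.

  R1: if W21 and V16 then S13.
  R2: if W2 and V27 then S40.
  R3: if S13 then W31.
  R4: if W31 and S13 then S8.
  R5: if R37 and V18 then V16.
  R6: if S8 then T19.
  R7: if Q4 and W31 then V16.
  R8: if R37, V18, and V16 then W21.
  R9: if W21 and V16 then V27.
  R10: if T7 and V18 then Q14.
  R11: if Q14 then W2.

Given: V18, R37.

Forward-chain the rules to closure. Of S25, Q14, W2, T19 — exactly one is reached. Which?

From R37 and V18, R5 gives V16.
R37, V18, and V16 hold, so W21 follows (R8).
From W21 and V16, R1 gives S13.
From S13, R3 gives W31.
W31 and S13 hold, so S8 follows (R4).
S8 holds, so T19 follows (R6).
W2 would need Q14 (R11), but Q14 is never established. No rule produces S25, and it is not given. Q14 would need T7 and V18 (R10), but T7 is never established.

T19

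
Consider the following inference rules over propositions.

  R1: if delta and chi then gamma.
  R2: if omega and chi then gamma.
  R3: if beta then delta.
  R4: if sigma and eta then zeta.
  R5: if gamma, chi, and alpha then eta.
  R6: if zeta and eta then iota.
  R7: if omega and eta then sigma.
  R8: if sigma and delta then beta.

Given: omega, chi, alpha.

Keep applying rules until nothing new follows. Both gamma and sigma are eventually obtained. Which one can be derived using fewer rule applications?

gamma: omega and chi hold, so gamma follows (R2). [1 rule application]
sigma: omega and chi hold, so gamma follows (R2). gamma, chi, and alpha hold, so eta follows (R5). omega and eta hold, so sigma follows (R7). [3 rule applications]
gamma needs fewer.

gamma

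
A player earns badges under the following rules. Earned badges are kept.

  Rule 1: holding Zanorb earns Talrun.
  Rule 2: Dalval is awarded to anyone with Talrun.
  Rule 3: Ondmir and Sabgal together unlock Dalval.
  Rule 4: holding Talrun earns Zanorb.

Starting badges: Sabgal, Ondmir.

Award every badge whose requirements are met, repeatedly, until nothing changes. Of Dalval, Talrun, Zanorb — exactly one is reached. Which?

Dalval

With Ondmir and Sabgal, Dalval is earned (Rule 3).
Zanorb would need Talrun (Rule 4), but Talrun is never earned. Talrun would need Zanorb (Rule 1), but Zanorb is never earned.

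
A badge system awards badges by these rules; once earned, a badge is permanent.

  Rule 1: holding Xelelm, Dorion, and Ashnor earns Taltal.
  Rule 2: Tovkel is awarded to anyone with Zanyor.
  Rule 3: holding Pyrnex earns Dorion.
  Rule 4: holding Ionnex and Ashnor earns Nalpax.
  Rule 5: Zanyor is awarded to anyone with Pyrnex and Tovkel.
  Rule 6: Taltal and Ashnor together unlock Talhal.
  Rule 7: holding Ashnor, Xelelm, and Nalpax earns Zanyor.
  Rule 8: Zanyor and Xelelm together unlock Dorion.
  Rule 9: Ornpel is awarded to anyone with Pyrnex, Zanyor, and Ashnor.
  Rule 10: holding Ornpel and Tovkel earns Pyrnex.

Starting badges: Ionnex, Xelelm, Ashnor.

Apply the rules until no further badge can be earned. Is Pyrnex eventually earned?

No

Pyrnex would need Ornpel and Tovkel (Rule 10), but Ornpel is never earned.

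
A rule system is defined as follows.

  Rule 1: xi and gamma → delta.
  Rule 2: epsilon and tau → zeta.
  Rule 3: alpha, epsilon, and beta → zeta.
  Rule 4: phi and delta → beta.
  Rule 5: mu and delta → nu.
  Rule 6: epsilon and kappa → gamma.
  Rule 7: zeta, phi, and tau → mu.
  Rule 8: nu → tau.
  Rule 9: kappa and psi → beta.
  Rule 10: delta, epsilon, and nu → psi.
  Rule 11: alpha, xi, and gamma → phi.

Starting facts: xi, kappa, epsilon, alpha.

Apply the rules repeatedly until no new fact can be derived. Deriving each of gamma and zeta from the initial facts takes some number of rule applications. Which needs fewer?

gamma

gamma: epsilon and kappa hold, so gamma follows (Rule 6). [1 rule application]
zeta: epsilon and kappa hold, so gamma follows (Rule 6). xi and gamma hold, so delta follows (Rule 1). alpha, xi, and gamma hold, so phi follows (Rule 11). phi and delta hold, so beta follows (Rule 4). alpha, epsilon, and beta hold, so zeta follows (Rule 3). [5 rule applications]
gamma needs fewer.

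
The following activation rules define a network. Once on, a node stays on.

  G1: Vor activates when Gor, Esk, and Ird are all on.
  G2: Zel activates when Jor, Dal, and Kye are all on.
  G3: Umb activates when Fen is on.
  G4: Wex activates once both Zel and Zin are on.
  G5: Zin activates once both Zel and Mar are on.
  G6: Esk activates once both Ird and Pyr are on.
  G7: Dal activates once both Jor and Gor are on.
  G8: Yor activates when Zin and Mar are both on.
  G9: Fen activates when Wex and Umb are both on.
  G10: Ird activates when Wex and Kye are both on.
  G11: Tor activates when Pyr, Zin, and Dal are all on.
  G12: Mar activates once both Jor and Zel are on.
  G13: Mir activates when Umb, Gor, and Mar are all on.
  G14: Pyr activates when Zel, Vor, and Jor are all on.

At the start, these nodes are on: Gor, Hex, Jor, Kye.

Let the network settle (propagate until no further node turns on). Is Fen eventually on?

No

Fen would need Wex and Umb (G9), but Umb never turns on.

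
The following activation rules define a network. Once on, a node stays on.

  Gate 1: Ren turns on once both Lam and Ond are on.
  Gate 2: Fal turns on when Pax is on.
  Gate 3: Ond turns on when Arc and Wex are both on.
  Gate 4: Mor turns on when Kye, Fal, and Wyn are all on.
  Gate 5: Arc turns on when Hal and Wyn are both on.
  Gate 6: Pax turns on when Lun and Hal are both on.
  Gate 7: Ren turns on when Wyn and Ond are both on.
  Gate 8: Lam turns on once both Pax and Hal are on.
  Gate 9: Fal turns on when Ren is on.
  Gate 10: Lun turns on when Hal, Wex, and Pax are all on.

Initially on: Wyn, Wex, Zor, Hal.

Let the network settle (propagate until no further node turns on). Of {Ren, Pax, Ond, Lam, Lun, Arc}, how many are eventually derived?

Hal and Wyn are on, so Arc turns on (Gate 5).
Arc and Wex are on, so Ond turns on (Gate 3).
Wyn and Ond are on, so Ren turns on (Gate 7).
Ren: reached.
Pax would need Lun and Hal (Gate 6), but Lun never turns on.
Ond: reached.
Lam would need Pax and Hal (Gate 8), but Pax never turns on.
Lun would need Hal, Wex, and Pax (Gate 10), but Pax never turns on.
Arc: reached.
Reached: Ren, Ond, and Arc — 3 of the 6.

3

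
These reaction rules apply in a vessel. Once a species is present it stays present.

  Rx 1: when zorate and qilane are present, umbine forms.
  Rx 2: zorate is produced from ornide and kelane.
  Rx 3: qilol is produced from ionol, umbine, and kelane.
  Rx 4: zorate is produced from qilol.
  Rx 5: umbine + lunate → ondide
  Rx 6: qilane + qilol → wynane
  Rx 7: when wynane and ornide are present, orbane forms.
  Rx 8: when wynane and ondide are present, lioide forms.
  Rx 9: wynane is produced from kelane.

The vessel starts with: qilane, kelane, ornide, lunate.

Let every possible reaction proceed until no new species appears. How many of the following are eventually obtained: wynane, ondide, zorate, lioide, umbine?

5

kelane present → wynane forms (Rx 9).
ornide and kelane present → zorate forms (Rx 2).
zorate and qilane present → umbine forms (Rx 1).
umbine and lunate present → ondide forms (Rx 5).
wynane and ondide present → lioide forms (Rx 8).
wynane: reached.
ondide: reached.
zorate: reached.
lioide: reached.
umbine: reached.
All 5 are reached.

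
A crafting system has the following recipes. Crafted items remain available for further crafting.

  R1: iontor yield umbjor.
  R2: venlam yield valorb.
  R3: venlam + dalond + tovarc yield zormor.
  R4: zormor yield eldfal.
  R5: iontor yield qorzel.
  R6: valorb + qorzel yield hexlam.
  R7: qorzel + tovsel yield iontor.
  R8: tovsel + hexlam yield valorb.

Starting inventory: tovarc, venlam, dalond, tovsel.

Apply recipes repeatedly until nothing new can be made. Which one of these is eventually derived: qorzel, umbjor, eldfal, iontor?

venlam + dalond + tovarc → zormor (R3).
zormor → eldfal (R4).
qorzel would need iontor (R5), but iontor is never obtained. iontor would need qorzel and tovsel (R7), but qorzel is never obtained. umbjor would need iontor (R1), but iontor is never obtained.

eldfal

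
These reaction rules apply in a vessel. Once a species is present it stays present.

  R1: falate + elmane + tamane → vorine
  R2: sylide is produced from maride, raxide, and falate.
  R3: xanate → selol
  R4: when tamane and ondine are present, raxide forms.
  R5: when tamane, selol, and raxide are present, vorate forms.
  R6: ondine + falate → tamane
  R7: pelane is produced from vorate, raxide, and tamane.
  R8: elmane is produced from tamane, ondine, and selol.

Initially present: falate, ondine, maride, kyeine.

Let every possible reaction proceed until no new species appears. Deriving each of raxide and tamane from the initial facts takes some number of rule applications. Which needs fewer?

tamane

tamane: ondine and falate present → tamane forms (R6). [1 rule application]
raxide: ondine and falate present → tamane forms (R6). tamane and ondine present → raxide forms (R4). [2 rule applications]
tamane needs fewer.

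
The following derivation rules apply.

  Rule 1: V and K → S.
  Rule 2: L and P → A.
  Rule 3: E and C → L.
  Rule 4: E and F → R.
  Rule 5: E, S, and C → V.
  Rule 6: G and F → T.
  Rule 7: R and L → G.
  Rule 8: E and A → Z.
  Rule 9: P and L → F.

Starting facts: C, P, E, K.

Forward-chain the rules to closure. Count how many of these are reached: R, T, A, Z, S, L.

5

E and C hold, so L follows (Rule 3).
From P and L, Rule 9 gives F.
L and P hold, so A follows (Rule 2).
E and A hold, so Z follows (Rule 8).
E and F hold, so R follows (Rule 4).
From R and L, Rule 7 gives G.
From G and F, Rule 6 gives T.
R: reached.
T: reached.
A: reached.
Z: reached.
S would need V and K (Rule 1), but V is never established.
L: reached.
Reached: R, T, A, Z, and L — 5 of the 6.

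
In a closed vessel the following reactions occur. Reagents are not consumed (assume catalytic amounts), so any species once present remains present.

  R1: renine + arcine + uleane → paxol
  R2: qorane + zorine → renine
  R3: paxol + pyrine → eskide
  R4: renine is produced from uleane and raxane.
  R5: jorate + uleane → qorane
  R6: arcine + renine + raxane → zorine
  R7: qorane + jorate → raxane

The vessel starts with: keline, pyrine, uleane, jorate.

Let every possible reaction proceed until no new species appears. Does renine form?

jorate and uleane present → qorane forms (R5).
qorane and jorate present → raxane forms (R7).
uleane and raxane present → renine forms (R4).

Yes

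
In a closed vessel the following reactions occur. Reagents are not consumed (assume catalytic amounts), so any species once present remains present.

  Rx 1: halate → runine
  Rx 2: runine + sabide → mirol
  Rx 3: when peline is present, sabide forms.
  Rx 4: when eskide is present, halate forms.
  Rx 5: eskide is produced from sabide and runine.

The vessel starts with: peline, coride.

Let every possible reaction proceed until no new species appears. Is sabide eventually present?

peline present → sabide forms (Rx 3).

Yes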